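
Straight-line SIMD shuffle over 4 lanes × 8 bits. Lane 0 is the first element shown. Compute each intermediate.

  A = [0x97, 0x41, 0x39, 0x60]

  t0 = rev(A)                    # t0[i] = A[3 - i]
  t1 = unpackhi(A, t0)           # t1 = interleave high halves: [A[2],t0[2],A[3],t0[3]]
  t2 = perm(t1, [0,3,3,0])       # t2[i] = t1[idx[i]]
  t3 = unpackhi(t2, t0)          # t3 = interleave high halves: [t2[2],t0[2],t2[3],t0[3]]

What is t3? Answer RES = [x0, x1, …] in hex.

RES = [ 0x97  0x41  0x39  0x97 ]

t0 = [0x60, 0x39, 0x41, 0x97]
t1 = [0x39, 0x41, 0x60, 0x97]
t2 = [0x39, 0x97, 0x97, 0x39]
t3 = [0x97, 0x41, 0x39, 0x97]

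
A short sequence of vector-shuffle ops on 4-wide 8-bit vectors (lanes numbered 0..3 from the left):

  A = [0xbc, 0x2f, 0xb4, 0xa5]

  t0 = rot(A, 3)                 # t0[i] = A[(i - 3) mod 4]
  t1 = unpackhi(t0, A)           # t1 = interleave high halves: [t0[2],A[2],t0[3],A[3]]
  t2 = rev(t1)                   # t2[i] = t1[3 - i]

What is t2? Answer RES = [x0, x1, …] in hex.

RES = [0xa5, 0xbc, 0xb4, 0xa5]

→ t0 |2f|b4|a5|bc|
→ t1 |a5|b4|bc|a5|
→ t2 |a5|bc|b4|a5|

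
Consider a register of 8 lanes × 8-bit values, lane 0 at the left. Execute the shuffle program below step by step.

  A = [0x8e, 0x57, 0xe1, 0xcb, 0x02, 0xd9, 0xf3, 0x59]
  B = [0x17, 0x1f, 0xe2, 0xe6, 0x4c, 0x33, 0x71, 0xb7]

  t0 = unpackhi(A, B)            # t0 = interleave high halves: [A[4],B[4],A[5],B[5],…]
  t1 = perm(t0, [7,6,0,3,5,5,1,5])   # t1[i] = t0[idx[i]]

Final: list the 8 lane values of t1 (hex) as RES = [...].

RES = [0xb7, 0x59, 0x02, 0x33, 0x71, 0x71, 0x4c, 0x71]

→ t0 |02|4c|d9|33|f3|71|59|b7|
→ t1 |b7|59|02|33|71|71|4c|71|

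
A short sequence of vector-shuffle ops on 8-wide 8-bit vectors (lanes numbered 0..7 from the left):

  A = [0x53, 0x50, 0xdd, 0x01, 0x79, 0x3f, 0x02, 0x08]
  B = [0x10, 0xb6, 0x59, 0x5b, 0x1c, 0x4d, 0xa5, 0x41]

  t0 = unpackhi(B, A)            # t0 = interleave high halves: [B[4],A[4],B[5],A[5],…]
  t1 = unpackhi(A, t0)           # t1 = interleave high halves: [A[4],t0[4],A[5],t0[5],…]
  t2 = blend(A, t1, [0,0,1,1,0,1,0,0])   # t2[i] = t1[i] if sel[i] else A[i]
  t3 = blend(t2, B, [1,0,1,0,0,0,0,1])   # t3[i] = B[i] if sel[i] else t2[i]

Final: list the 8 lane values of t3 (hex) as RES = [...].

RES = [ 0x10  0x50  0x59  0x02  0x79  0x41  0x02  0x41 ]

→ t0 |1c|79|4d|3f|a5|02|41|08|
→ t1 |79|a5|3f|02|02|41|08|08|
→ t2 |53|50|3f|02|79|41|02|08|
→ t3 |10|50|59|02|79|41|02|41|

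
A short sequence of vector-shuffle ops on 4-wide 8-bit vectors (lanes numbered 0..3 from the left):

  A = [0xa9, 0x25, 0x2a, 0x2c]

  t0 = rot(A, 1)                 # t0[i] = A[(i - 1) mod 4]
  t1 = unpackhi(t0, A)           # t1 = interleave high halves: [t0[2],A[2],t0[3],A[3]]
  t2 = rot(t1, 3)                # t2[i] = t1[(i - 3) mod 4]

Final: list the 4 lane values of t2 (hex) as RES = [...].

  t0: 2c a9 25 2a
  t1: 25 2a 2a 2c
  t2: 2a 2a 2c 25

RES = [ 0x2a  0x2a  0x2c  0x25 ]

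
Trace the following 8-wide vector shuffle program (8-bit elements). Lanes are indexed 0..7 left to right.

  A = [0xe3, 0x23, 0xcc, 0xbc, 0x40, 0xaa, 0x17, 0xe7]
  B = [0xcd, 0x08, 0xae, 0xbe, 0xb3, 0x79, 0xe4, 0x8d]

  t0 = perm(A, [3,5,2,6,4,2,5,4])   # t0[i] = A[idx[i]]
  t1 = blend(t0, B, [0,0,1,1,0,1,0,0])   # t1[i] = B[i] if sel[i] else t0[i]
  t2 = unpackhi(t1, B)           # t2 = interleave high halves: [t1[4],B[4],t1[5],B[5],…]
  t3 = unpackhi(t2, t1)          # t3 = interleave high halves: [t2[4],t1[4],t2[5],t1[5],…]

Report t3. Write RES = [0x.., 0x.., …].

t0 = [0xbc, 0xaa, 0xcc, 0x17, 0x40, 0xcc, 0xaa, 0x40]
t1 = [0xbc, 0xaa, 0xae, 0xbe, 0x40, 0x79, 0xaa, 0x40]
t2 = [0x40, 0xb3, 0x79, 0x79, 0xaa, 0xe4, 0x40, 0x8d]
t3 = [0xaa, 0x40, 0xe4, 0x79, 0x40, 0xaa, 0x8d, 0x40]

RES = [ 0xaa  0x40  0xe4  0x79  0x40  0xaa  0x8d  0x40 ]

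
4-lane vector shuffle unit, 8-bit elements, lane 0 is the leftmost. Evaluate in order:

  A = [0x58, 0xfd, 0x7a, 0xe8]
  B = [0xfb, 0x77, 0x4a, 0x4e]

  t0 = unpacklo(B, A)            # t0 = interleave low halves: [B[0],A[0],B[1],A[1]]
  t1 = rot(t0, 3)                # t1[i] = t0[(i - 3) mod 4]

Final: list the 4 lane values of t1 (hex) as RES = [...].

RES = [ 0x58  0x77  0xfd  0xfb ]

→ t0 |fb|58|77|fd|
→ t1 |58|77|fd|fb|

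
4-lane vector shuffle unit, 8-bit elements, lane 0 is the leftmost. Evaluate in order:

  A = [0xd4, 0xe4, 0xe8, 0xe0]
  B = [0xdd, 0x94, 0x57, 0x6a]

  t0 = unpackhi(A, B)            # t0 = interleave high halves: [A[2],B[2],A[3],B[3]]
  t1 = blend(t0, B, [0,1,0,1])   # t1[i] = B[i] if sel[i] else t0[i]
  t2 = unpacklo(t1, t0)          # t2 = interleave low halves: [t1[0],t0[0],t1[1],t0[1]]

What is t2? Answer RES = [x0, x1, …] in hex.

→ t0 |e8|57|e0|6a|
→ t1 |e8|94|e0|6a|
→ t2 |e8|e8|94|57|

RES = [0xe8, 0xe8, 0x94, 0x57]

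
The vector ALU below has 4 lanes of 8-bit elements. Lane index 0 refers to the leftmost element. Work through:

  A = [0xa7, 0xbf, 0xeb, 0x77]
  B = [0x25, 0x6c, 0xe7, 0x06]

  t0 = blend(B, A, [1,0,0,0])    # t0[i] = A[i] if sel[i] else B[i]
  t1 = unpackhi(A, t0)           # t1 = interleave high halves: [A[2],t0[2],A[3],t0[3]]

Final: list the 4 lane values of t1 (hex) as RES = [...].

RES = [0xeb, 0xe7, 0x77, 0x06]

→ t0 |a7|6c|e7|06|
→ t1 |eb|e7|77|06|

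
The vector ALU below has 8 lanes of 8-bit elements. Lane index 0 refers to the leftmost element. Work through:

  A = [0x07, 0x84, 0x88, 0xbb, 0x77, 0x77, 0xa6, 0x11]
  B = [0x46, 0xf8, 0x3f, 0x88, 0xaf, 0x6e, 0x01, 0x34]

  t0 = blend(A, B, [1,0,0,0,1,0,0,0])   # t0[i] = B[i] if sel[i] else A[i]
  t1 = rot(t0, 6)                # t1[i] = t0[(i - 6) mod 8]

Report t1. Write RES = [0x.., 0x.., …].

  t0: 46 84 88 bb af 77 a6 11
  t1: 88 bb af 77 a6 11 46 84

RES = [0x88, 0xbb, 0xaf, 0x77, 0xa6, 0x11, 0x46, 0x84]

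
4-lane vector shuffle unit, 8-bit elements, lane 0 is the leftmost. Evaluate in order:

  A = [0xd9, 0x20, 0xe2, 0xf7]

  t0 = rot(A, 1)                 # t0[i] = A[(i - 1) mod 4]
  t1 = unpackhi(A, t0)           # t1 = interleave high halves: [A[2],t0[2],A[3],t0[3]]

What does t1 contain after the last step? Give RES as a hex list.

RES = [ 0xe2  0x20  0xf7  0xe2 ]

→ t0 |f7|d9|20|e2|
→ t1 |e2|20|f7|e2|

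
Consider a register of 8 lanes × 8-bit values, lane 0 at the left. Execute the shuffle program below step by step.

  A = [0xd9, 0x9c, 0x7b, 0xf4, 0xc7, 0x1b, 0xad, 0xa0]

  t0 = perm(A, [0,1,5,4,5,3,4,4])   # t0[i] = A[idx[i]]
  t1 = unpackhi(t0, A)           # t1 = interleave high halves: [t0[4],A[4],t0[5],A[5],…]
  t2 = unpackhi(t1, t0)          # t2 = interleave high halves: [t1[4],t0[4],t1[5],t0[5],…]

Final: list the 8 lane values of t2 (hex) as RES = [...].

  t0: d9 9c 1b c7 1b f4 c7 c7
  t1: 1b c7 f4 1b c7 ad c7 a0
  t2: c7 1b ad f4 c7 c7 a0 c7

RES = [0xc7, 0x1b, 0xad, 0xf4, 0xc7, 0xc7, 0xa0, 0xc7]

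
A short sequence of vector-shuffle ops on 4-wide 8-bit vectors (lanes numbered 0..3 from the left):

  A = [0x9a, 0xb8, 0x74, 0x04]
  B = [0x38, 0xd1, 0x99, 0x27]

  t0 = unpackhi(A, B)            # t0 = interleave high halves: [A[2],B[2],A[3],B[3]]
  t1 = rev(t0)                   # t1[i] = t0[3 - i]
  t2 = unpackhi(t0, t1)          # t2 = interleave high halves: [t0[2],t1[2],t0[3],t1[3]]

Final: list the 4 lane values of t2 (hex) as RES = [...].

RES = [ 0x04  0x99  0x27  0x74 ]

→ t0 |74|99|04|27|
→ t1 |27|04|99|74|
→ t2 |04|99|27|74|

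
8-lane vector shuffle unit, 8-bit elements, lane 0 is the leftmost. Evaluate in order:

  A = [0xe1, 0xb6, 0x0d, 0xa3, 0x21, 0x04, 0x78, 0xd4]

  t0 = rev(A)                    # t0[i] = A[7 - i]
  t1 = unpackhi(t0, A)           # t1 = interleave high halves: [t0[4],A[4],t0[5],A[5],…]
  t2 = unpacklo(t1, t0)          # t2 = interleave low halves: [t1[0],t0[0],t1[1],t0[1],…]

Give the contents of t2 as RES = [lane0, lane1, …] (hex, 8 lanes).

RES = [0xa3, 0xd4, 0x21, 0x78, 0x0d, 0x04, 0x04, 0x21]

  t0: d4 78 04 21 a3 0d b6 e1
  t1: a3 21 0d 04 b6 78 e1 d4
  t2: a3 d4 21 78 0d 04 04 21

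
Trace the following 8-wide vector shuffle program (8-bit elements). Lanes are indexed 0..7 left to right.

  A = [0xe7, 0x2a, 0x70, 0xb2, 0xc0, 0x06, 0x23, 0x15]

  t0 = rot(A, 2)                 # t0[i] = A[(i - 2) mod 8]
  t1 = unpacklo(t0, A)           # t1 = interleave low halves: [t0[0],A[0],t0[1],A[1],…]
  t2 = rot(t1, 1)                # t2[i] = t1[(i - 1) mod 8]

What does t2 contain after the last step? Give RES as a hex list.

RES = [ 0xb2  0x23  0xe7  0x15  0x2a  0xe7  0x70  0x2a ]

t0 = [0x23, 0x15, 0xe7, 0x2a, 0x70, 0xb2, 0xc0, 0x06]
t1 = [0x23, 0xe7, 0x15, 0x2a, 0xe7, 0x70, 0x2a, 0xb2]
t2 = [0xb2, 0x23, 0xe7, 0x15, 0x2a, 0xe7, 0x70, 0x2a]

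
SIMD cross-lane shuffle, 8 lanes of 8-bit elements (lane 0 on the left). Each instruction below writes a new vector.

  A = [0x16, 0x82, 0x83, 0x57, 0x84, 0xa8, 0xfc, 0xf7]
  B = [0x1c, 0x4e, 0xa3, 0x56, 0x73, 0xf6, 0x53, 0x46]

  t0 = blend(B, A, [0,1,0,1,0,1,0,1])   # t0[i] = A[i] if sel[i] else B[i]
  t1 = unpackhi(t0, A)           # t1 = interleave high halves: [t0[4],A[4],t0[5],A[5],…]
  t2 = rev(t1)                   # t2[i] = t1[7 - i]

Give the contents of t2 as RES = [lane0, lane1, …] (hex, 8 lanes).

t0 = [0x1c, 0x82, 0xa3, 0x57, 0x73, 0xa8, 0x53, 0xf7]
t1 = [0x73, 0x84, 0xa8, 0xa8, 0x53, 0xfc, 0xf7, 0xf7]
t2 = [0xf7, 0xf7, 0xfc, 0x53, 0xa8, 0xa8, 0x84, 0x73]

RES = [0xf7, 0xf7, 0xfc, 0x53, 0xa8, 0xa8, 0x84, 0x73]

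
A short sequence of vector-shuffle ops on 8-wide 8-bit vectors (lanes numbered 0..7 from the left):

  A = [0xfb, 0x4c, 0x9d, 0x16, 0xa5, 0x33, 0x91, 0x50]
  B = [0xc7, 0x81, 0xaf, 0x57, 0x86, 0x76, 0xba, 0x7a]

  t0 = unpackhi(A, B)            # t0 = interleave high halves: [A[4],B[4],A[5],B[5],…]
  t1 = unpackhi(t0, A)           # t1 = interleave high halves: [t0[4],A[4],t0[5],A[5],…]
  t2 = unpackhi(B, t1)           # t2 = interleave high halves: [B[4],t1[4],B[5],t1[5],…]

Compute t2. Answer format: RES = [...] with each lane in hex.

RES = [ 0x86  0x50  0x76  0x91  0xba  0x7a  0x7a  0x50 ]

  t0: a5 86 33 76 91 ba 50 7a
  t1: 91 a5 ba 33 50 91 7a 50
  t2: 86 50 76 91 ba 7a 7a 50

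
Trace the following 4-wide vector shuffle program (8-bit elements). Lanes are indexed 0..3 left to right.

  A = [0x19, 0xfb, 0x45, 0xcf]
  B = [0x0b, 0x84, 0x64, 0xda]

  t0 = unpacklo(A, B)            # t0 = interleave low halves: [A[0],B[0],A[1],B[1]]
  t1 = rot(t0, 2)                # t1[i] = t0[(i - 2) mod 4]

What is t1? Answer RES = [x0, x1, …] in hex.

t0 = [0x19, 0x0b, 0xfb, 0x84]
t1 = [0xfb, 0x84, 0x19, 0x0b]

RES = [ 0xfb  0x84  0x19  0x0b ]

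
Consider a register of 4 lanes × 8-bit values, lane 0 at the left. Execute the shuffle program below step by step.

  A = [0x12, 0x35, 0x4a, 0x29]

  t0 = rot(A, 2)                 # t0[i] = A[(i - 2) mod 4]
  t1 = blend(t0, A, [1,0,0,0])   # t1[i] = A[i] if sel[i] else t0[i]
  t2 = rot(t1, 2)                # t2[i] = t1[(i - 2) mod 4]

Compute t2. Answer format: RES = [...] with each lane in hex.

→ t0 |4a|29|12|35|
→ t1 |12|29|12|35|
→ t2 |12|35|12|29|

RES = [0x12, 0x35, 0x12, 0x29]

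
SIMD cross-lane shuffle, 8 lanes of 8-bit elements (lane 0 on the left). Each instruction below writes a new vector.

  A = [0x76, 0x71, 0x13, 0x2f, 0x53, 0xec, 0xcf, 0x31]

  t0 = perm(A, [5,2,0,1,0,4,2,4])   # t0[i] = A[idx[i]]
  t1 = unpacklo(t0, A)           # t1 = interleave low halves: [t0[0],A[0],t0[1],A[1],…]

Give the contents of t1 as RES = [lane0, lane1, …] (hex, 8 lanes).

RES = [0xec, 0x76, 0x13, 0x71, 0x76, 0x13, 0x71, 0x2f]

→ t0 |ec|13|76|71|76|53|13|53|
→ t1 |ec|76|13|71|76|13|71|2f|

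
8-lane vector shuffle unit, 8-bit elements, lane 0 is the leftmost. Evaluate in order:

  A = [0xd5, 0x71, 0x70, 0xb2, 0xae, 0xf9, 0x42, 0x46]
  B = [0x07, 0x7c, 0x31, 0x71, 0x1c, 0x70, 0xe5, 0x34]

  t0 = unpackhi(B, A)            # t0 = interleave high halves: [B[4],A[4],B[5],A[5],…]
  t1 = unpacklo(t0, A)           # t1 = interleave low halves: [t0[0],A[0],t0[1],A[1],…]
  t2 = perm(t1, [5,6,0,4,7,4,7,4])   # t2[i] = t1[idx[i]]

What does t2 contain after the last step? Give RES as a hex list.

RES = [0x70, 0xf9, 0x1c, 0x70, 0xb2, 0x70, 0xb2, 0x70]

  t0: 1c ae 70 f9 e5 42 34 46
  t1: 1c d5 ae 71 70 70 f9 b2
  t2: 70 f9 1c 70 b2 70 b2 70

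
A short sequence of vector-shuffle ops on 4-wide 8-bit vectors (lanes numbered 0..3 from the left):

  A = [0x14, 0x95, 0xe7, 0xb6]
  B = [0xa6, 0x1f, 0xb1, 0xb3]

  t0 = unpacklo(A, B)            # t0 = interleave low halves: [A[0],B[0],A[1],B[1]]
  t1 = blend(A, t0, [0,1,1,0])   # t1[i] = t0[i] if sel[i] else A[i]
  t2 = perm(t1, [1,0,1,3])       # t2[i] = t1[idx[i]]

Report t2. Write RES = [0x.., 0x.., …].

RES = [0xa6, 0x14, 0xa6, 0xb6]

t0 = [0x14, 0xa6, 0x95, 0x1f]
t1 = [0x14, 0xa6, 0x95, 0xb6]
t2 = [0xa6, 0x14, 0xa6, 0xb6]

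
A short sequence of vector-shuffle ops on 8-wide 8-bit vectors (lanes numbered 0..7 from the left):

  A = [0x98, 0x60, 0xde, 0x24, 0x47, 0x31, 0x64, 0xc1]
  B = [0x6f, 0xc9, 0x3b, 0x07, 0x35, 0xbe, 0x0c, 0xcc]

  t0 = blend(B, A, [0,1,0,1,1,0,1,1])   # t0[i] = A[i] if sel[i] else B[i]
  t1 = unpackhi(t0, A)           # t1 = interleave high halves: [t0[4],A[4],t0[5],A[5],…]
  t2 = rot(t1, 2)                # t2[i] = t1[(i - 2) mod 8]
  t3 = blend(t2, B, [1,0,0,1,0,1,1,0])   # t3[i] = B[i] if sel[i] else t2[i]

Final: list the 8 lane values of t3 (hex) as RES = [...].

→ t0 |6f|60|3b|24|47|be|64|c1|
→ t1 |47|47|be|31|64|64|c1|c1|
→ t2 |c1|c1|47|47|be|31|64|64|
→ t3 |6f|c1|47|07|be|be|0c|64|

RES = [ 0x6f  0xc1  0x47  0x07  0xbe  0xbe  0x0c  0x64 ]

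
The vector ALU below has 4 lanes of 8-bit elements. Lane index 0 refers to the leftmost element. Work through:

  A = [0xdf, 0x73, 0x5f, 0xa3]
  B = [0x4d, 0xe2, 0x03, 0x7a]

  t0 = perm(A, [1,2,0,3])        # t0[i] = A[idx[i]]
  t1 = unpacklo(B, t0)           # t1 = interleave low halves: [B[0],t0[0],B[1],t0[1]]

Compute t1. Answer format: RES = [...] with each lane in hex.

t0 = [0x73, 0x5f, 0xdf, 0xa3]
t1 = [0x4d, 0x73, 0xe2, 0x5f]

RES = [ 0x4d  0x73  0xe2  0x5f ]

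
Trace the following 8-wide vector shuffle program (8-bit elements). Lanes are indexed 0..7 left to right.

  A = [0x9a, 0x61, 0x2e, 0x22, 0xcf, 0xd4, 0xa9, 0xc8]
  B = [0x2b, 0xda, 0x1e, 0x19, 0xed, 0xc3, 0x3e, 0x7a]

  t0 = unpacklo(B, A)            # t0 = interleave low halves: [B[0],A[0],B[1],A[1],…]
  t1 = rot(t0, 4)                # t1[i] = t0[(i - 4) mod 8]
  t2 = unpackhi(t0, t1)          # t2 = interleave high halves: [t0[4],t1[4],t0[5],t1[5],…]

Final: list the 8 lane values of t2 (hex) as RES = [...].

RES = [0x1e, 0x2b, 0x2e, 0x9a, 0x19, 0xda, 0x22, 0x61]

  t0: 2b 9a da 61 1e 2e 19 22
  t1: 1e 2e 19 22 2b 9a da 61
  t2: 1e 2b 2e 9a 19 da 22 61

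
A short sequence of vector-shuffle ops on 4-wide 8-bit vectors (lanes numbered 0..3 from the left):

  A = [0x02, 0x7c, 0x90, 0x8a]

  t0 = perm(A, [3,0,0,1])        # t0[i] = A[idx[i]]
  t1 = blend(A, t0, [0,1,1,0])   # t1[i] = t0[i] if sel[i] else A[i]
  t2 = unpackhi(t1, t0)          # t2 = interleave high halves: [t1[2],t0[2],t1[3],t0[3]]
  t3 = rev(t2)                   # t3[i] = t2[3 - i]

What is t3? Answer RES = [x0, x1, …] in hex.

RES = [0x7c, 0x8a, 0x02, 0x02]

→ t0 |8a|02|02|7c|
→ t1 |02|02|02|8a|
→ t2 |02|02|8a|7c|
→ t3 |7c|8a|02|02|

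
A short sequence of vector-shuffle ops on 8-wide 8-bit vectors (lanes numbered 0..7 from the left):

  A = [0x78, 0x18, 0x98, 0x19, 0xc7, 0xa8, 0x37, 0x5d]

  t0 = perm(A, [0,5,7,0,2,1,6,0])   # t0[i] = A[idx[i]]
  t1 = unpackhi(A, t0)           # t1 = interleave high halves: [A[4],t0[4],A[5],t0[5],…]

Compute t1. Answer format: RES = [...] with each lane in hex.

  t0: 78 a8 5d 78 98 18 37 78
  t1: c7 98 a8 18 37 37 5d 78

RES = [0xc7, 0x98, 0xa8, 0x18, 0x37, 0x37, 0x5d, 0x78]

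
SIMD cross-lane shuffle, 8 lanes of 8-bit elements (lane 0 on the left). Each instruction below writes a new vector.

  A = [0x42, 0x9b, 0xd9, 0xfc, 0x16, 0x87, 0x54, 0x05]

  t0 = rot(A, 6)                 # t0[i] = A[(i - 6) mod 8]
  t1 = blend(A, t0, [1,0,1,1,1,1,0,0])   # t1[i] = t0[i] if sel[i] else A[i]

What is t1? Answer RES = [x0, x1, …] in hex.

t0 = [0xd9, 0xfc, 0x16, 0x87, 0x54, 0x05, 0x42, 0x9b]
t1 = [0xd9, 0x9b, 0x16, 0x87, 0x54, 0x05, 0x54, 0x05]

RES = [ 0xd9  0x9b  0x16  0x87  0x54  0x05  0x54  0x05 ]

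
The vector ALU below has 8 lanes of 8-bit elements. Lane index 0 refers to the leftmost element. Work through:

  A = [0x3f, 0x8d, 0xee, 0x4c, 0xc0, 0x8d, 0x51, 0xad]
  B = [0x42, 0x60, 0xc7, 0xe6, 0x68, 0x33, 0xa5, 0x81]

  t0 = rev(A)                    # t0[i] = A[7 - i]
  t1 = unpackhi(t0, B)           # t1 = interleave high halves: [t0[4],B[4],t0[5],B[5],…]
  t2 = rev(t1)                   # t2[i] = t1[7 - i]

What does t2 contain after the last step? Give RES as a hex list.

RES = [ 0x81  0x3f  0xa5  0x8d  0x33  0xee  0x68  0x4c ]

  t0: ad 51 8d c0 4c ee 8d 3f
  t1: 4c 68 ee 33 8d a5 3f 81
  t2: 81 3f a5 8d 33 ee 68 4c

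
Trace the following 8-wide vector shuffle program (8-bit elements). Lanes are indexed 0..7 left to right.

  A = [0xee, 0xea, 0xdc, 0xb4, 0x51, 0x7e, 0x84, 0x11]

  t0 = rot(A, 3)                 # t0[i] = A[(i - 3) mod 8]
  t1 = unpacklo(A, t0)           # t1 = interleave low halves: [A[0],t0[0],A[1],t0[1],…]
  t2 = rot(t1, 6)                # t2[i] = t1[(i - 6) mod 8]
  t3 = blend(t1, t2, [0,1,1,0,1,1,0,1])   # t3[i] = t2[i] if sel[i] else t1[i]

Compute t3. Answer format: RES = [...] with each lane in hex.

  t0: 7e 84 11 ee ea dc b4 51
  t1: ee 7e ea 84 dc 11 b4 ee
  t2: ea 84 dc 11 b4 ee ee 7e
  t3: ee 84 dc 84 b4 ee b4 7e

RES = [0xee, 0x84, 0xdc, 0x84, 0xb4, 0xee, 0xb4, 0x7e]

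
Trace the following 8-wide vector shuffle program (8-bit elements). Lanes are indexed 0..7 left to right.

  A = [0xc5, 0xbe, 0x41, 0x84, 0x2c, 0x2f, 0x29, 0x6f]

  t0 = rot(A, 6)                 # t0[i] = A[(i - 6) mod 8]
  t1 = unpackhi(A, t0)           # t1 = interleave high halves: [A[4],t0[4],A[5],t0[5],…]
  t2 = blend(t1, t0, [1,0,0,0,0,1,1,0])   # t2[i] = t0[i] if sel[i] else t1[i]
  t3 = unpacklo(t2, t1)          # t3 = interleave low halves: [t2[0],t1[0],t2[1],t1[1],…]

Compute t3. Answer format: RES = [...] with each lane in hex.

t0 = [0x41, 0x84, 0x2c, 0x2f, 0x29, 0x6f, 0xc5, 0xbe]
t1 = [0x2c, 0x29, 0x2f, 0x6f, 0x29, 0xc5, 0x6f, 0xbe]
t2 = [0x41, 0x29, 0x2f, 0x6f, 0x29, 0x6f, 0xc5, 0xbe]
t3 = [0x41, 0x2c, 0x29, 0x29, 0x2f, 0x2f, 0x6f, 0x6f]

RES = [ 0x41  0x2c  0x29  0x29  0x2f  0x2f  0x6f  0x6f ]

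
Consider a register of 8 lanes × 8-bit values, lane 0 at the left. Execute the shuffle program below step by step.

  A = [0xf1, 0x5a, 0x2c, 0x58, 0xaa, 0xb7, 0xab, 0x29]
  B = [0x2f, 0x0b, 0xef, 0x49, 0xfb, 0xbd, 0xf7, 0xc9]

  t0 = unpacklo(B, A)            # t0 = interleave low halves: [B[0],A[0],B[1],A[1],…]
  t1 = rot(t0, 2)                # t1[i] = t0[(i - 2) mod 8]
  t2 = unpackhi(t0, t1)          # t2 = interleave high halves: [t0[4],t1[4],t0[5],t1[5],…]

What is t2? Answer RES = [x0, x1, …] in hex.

RES = [0xef, 0x0b, 0x2c, 0x5a, 0x49, 0xef, 0x58, 0x2c]

→ t0 |2f|f1|0b|5a|ef|2c|49|58|
→ t1 |49|58|2f|f1|0b|5a|ef|2c|
→ t2 |ef|0b|2c|5a|49|ef|58|2c|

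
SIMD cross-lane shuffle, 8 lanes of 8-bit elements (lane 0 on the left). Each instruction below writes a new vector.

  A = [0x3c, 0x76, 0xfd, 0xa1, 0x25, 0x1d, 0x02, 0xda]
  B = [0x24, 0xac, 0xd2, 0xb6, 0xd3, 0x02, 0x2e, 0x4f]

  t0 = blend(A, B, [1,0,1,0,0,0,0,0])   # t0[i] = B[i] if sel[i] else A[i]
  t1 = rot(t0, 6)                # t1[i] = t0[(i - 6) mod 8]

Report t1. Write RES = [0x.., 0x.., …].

RES = [ 0xd2  0xa1  0x25  0x1d  0x02  0xda  0x24  0x76 ]

t0 = [0x24, 0x76, 0xd2, 0xa1, 0x25, 0x1d, 0x02, 0xda]
t1 = [0xd2, 0xa1, 0x25, 0x1d, 0x02, 0xda, 0x24, 0x76]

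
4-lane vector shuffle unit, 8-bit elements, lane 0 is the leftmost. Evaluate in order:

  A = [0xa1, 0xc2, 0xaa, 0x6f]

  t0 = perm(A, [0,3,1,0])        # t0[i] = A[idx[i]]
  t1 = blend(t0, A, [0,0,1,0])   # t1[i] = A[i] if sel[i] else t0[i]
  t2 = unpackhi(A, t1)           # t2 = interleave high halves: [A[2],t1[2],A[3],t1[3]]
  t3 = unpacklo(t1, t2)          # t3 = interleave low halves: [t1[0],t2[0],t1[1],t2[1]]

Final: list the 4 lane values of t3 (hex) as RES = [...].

RES = [ 0xa1  0xaa  0x6f  0xaa ]

→ t0 |a1|6f|c2|a1|
→ t1 |a1|6f|aa|a1|
→ t2 |aa|aa|6f|a1|
→ t3 |a1|aa|6f|aa|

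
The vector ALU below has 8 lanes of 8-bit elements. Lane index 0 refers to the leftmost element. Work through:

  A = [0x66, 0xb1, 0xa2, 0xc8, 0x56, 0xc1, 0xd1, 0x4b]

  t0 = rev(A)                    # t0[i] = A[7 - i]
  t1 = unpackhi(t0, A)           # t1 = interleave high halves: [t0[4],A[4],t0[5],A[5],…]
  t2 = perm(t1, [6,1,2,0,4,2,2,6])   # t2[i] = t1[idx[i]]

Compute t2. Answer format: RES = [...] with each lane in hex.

  t0: 4b d1 c1 56 c8 a2 b1 66
  t1: c8 56 a2 c1 b1 d1 66 4b
  t2: 66 56 a2 c8 b1 a2 a2 66

RES = [ 0x66  0x56  0xa2  0xc8  0xb1  0xa2  0xa2  0x66 ]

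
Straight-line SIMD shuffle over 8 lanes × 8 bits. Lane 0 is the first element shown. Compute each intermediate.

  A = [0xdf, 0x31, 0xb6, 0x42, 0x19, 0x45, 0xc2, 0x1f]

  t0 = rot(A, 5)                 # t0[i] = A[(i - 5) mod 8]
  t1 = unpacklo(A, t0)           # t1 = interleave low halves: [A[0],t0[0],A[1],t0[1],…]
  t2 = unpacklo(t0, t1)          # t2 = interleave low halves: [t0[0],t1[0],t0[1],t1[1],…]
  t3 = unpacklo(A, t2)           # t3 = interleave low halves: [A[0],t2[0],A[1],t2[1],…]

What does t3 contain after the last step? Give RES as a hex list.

t0 = [0x42, 0x19, 0x45, 0xc2, 0x1f, 0xdf, 0x31, 0xb6]
t1 = [0xdf, 0x42, 0x31, 0x19, 0xb6, 0x45, 0x42, 0xc2]
t2 = [0x42, 0xdf, 0x19, 0x42, 0x45, 0x31, 0xc2, 0x19]
t3 = [0xdf, 0x42, 0x31, 0xdf, 0xb6, 0x19, 0x42, 0x42]

RES = [0xdf, 0x42, 0x31, 0xdf, 0xb6, 0x19, 0x42, 0x42]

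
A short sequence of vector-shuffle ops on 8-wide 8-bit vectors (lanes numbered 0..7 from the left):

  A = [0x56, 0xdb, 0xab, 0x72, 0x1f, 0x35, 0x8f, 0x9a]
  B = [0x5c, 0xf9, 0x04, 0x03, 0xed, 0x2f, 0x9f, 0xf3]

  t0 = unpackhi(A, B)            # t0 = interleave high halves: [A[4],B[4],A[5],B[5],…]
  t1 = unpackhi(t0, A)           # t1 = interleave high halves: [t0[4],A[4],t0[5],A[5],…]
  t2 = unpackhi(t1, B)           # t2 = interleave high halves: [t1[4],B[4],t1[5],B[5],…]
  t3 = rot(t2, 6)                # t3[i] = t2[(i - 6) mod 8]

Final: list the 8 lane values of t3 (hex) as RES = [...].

RES = [0x8f, 0x2f, 0xf3, 0x9f, 0x9a, 0xf3, 0x9a, 0xed]

t0 = [0x1f, 0xed, 0x35, 0x2f, 0x8f, 0x9f, 0x9a, 0xf3]
t1 = [0x8f, 0x1f, 0x9f, 0x35, 0x9a, 0x8f, 0xf3, 0x9a]
t2 = [0x9a, 0xed, 0x8f, 0x2f, 0xf3, 0x9f, 0x9a, 0xf3]
t3 = [0x8f, 0x2f, 0xf3, 0x9f, 0x9a, 0xf3, 0x9a, 0xed]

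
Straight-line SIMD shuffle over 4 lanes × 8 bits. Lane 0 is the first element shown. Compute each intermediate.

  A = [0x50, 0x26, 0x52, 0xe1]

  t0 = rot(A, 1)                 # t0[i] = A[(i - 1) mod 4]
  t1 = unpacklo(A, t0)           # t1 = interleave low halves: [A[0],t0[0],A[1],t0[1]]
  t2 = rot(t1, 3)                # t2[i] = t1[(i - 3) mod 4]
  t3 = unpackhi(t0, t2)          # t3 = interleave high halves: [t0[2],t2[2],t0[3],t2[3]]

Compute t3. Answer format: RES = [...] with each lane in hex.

RES = [0x26, 0x50, 0x52, 0x50]

t0 = [0xe1, 0x50, 0x26, 0x52]
t1 = [0x50, 0xe1, 0x26, 0x50]
t2 = [0xe1, 0x26, 0x50, 0x50]
t3 = [0x26, 0x50, 0x52, 0x50]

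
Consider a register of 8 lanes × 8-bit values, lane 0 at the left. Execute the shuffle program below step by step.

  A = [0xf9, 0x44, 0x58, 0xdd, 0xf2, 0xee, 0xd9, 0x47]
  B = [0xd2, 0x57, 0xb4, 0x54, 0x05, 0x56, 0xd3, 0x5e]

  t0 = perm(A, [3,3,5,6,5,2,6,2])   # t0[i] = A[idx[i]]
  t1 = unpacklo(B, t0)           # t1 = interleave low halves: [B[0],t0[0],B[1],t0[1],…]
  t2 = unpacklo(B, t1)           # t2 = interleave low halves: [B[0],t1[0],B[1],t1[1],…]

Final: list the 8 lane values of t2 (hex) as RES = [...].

RES = [ 0xd2  0xd2  0x57  0xdd  0xb4  0x57  0x54  0xdd ]

  t0: dd dd ee d9 ee 58 d9 58
  t1: d2 dd 57 dd b4 ee 54 d9
  t2: d2 d2 57 dd b4 57 54 dd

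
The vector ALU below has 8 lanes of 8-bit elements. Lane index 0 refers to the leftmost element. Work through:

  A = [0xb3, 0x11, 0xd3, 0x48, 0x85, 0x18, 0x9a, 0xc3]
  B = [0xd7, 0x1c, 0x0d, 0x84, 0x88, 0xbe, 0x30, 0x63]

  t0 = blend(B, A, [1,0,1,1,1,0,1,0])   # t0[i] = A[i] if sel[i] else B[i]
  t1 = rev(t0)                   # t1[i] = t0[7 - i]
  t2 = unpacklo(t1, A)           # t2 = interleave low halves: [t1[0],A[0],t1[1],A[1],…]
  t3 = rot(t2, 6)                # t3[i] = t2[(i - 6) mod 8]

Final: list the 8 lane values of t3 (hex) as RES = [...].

  t0: b3 1c d3 48 85 be 9a 63
  t1: 63 9a be 85 48 d3 1c b3
  t2: 63 b3 9a 11 be d3 85 48
  t3: 9a 11 be d3 85 48 63 b3

RES = [ 0x9a  0x11  0xbe  0xd3  0x85  0x48  0x63  0xb3 ]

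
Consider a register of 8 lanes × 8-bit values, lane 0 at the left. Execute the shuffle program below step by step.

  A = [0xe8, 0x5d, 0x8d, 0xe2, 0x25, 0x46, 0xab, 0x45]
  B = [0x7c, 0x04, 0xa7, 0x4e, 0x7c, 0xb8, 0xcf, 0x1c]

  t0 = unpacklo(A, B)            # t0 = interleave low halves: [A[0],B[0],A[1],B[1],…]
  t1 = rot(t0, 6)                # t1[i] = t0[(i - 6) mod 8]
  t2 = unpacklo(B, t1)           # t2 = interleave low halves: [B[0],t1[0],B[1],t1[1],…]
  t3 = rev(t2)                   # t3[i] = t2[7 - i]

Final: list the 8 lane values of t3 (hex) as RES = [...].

→ t0 |e8|7c|5d|04|8d|a7|e2|4e|
→ t1 |5d|04|8d|a7|e2|4e|e8|7c|
→ t2 |7c|5d|04|04|a7|8d|4e|a7|
→ t3 |a7|4e|8d|a7|04|04|5d|7c|

RES = [ 0xa7  0x4e  0x8d  0xa7  0x04  0x04  0x5d  0x7c ]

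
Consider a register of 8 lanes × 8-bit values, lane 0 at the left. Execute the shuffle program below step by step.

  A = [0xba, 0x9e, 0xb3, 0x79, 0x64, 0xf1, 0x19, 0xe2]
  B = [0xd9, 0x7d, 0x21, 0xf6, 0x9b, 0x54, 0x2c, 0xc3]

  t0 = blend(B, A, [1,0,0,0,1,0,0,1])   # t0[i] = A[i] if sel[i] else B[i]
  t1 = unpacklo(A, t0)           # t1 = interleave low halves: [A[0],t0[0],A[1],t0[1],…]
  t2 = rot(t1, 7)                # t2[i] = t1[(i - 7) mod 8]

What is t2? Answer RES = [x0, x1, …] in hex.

RES = [ 0xba  0x9e  0x7d  0xb3  0x21  0x79  0xf6  0xba ]

  t0: ba 7d 21 f6 64 54 2c e2
  t1: ba ba 9e 7d b3 21 79 f6
  t2: ba 9e 7d b3 21 79 f6 ba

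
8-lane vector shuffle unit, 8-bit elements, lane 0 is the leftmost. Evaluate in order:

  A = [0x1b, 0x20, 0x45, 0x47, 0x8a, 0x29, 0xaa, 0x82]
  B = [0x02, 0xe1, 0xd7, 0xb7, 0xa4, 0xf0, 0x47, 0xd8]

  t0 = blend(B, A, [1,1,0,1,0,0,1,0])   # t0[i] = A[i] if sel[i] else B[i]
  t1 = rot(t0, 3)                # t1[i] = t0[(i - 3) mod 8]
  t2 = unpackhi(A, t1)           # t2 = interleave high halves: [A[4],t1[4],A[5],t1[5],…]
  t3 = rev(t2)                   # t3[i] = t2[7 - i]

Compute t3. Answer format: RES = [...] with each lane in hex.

→ t0 |1b|20|d7|47|a4|f0|aa|d8|
→ t1 |f0|aa|d8|1b|20|d7|47|a4|
→ t2 |8a|20|29|d7|aa|47|82|a4|
→ t3 |a4|82|47|aa|d7|29|20|8a|

RES = [ 0xa4  0x82  0x47  0xaa  0xd7  0x29  0x20  0x8a ]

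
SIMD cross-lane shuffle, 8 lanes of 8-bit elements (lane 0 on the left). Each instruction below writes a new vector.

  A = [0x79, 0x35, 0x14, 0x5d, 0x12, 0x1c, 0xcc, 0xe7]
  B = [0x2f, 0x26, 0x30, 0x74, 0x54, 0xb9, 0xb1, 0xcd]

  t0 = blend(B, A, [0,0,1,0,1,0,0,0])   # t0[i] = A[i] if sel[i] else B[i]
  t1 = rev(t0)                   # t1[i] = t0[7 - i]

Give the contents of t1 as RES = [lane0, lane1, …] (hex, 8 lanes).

RES = [ 0xcd  0xb1  0xb9  0x12  0x74  0x14  0x26  0x2f ]

t0 = [0x2f, 0x26, 0x14, 0x74, 0x12, 0xb9, 0xb1, 0xcd]
t1 = [0xcd, 0xb1, 0xb9, 0x12, 0x74, 0x14, 0x26, 0x2f]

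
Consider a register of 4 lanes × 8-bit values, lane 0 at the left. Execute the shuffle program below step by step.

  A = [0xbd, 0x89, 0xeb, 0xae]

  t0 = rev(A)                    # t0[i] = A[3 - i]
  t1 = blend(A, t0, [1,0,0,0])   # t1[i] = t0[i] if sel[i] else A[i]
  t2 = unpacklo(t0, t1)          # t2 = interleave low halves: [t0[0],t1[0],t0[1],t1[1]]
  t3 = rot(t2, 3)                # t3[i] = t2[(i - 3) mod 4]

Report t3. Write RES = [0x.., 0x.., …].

  t0: ae eb 89 bd
  t1: ae 89 eb ae
  t2: ae ae eb 89
  t3: ae eb 89 ae

RES = [0xae, 0xeb, 0x89, 0xae]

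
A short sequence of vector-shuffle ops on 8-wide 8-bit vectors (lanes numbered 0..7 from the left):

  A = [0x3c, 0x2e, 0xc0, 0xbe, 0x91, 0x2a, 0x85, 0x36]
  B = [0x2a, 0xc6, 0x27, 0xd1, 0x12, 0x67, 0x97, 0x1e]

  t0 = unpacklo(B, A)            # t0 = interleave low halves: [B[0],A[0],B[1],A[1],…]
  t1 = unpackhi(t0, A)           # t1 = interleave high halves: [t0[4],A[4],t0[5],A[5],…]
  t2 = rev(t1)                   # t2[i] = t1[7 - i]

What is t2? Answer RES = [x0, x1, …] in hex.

RES = [ 0x36  0xbe  0x85  0xd1  0x2a  0xc0  0x91  0x27 ]

  t0: 2a 3c c6 2e 27 c0 d1 be
  t1: 27 91 c0 2a d1 85 be 36
  t2: 36 be 85 d1 2a c0 91 27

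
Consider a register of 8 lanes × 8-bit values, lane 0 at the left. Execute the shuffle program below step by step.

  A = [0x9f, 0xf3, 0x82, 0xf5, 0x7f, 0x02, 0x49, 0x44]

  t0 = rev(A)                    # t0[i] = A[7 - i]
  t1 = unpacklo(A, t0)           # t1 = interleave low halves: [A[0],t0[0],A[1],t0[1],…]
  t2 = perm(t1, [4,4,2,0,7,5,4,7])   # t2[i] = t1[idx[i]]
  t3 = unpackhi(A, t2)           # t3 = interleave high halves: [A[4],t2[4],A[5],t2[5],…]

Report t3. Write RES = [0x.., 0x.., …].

RES = [ 0x7f  0x7f  0x02  0x02  0x49  0x82  0x44  0x7f ]

→ t0 |44|49|02|7f|f5|82|f3|9f|
→ t1 |9f|44|f3|49|82|02|f5|7f|
→ t2 |82|82|f3|9f|7f|02|82|7f|
→ t3 |7f|7f|02|02|49|82|44|7f|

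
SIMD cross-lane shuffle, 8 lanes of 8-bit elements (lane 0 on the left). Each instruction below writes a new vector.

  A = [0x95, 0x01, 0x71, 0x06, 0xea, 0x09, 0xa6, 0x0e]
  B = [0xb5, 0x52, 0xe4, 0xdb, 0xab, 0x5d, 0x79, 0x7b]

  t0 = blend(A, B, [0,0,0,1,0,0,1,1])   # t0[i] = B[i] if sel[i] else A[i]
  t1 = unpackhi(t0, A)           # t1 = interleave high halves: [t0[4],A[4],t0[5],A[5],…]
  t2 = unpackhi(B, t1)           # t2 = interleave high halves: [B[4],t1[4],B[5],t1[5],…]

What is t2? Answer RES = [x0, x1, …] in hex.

  t0: 95 01 71 db ea 09 79 7b
  t1: ea ea 09 09 79 a6 7b 0e
  t2: ab 79 5d a6 79 7b 7b 0e

RES = [0xab, 0x79, 0x5d, 0xa6, 0x79, 0x7b, 0x7b, 0x0e]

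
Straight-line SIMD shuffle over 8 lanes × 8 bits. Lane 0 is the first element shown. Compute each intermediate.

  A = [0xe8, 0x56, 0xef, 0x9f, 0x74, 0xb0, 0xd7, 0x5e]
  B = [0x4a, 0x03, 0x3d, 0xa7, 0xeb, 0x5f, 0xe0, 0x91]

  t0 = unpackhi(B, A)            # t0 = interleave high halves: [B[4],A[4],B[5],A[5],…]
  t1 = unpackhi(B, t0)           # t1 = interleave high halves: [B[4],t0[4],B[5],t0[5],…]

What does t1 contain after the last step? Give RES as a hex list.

RES = [0xeb, 0xe0, 0x5f, 0xd7, 0xe0, 0x91, 0x91, 0x5e]

  t0: eb 74 5f b0 e0 d7 91 5e
  t1: eb e0 5f d7 e0 91 91 5e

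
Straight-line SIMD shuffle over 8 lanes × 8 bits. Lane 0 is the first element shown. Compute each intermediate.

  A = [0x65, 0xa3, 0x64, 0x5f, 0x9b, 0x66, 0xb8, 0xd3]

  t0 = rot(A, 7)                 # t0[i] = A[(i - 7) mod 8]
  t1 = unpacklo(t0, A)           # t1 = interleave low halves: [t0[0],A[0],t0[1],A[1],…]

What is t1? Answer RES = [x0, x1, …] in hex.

RES = [ 0xa3  0x65  0x64  0xa3  0x5f  0x64  0x9b  0x5f ]

  t0: a3 64 5f 9b 66 b8 d3 65
  t1: a3 65 64 a3 5f 64 9b 5f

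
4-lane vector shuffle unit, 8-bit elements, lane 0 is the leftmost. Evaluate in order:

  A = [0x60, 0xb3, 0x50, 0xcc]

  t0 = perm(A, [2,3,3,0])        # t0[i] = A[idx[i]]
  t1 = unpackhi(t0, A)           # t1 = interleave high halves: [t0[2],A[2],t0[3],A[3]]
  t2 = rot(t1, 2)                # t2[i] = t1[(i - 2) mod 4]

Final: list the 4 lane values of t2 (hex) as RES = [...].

→ t0 |50|cc|cc|60|
→ t1 |cc|50|60|cc|
→ t2 |60|cc|cc|50|

RES = [ 0x60  0xcc  0xcc  0x50 ]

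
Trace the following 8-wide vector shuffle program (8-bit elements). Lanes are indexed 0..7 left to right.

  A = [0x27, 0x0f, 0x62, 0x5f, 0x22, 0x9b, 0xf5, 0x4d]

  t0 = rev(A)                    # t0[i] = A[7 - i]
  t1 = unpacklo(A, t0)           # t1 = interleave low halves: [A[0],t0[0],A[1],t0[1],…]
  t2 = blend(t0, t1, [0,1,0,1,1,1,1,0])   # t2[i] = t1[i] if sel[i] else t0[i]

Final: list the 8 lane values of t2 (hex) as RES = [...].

RES = [ 0x4d  0x4d  0x9b  0xf5  0x62  0x9b  0x5f  0x27 ]

t0 = [0x4d, 0xf5, 0x9b, 0x22, 0x5f, 0x62, 0x0f, 0x27]
t1 = [0x27, 0x4d, 0x0f, 0xf5, 0x62, 0x9b, 0x5f, 0x22]
t2 = [0x4d, 0x4d, 0x9b, 0xf5, 0x62, 0x9b, 0x5f, 0x27]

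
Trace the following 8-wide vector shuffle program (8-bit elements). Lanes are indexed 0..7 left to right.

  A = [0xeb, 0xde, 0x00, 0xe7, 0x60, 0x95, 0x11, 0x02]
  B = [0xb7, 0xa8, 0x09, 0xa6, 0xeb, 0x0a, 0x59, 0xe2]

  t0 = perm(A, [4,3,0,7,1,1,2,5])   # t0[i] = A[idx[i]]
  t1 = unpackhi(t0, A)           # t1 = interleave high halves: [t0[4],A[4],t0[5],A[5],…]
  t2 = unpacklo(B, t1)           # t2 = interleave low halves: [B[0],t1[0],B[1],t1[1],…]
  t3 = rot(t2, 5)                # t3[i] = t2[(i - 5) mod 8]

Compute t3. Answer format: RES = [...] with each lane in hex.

  t0: 60 e7 eb 02 de de 00 95
  t1: de 60 de 95 00 11 95 02
  t2: b7 de a8 60 09 de a6 95
  t3: 60 09 de a6 95 b7 de a8

RES = [0x60, 0x09, 0xde, 0xa6, 0x95, 0xb7, 0xde, 0xa8]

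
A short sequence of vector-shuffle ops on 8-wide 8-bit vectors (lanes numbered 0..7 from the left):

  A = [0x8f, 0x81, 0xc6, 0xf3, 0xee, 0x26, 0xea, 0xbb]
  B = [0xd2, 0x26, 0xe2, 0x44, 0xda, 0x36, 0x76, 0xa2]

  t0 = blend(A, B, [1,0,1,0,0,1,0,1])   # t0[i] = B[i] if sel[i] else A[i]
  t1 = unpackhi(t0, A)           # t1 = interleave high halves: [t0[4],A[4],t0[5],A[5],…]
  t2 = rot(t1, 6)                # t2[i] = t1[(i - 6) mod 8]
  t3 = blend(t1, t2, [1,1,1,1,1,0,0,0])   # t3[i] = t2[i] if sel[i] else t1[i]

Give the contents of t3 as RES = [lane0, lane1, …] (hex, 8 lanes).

→ t0 |d2|81|e2|f3|ee|36|ea|a2|
→ t1 |ee|ee|36|26|ea|ea|a2|bb|
→ t2 |36|26|ea|ea|a2|bb|ee|ee|
→ t3 |36|26|ea|ea|a2|ea|a2|bb|

RES = [ 0x36  0x26  0xea  0xea  0xa2  0xea  0xa2  0xbb ]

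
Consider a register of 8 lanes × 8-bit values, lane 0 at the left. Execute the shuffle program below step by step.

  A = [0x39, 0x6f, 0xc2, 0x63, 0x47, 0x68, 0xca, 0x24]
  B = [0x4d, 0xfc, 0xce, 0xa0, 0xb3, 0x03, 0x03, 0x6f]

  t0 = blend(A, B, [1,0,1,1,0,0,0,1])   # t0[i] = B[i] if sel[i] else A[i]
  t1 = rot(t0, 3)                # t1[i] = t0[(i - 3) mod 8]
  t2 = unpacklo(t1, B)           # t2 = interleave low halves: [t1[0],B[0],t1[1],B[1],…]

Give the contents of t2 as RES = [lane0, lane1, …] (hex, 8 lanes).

RES = [ 0x68  0x4d  0xca  0xfc  0x6f  0xce  0x4d  0xa0 ]

t0 = [0x4d, 0x6f, 0xce, 0xa0, 0x47, 0x68, 0xca, 0x6f]
t1 = [0x68, 0xca, 0x6f, 0x4d, 0x6f, 0xce, 0xa0, 0x47]
t2 = [0x68, 0x4d, 0xca, 0xfc, 0x6f, 0xce, 0x4d, 0xa0]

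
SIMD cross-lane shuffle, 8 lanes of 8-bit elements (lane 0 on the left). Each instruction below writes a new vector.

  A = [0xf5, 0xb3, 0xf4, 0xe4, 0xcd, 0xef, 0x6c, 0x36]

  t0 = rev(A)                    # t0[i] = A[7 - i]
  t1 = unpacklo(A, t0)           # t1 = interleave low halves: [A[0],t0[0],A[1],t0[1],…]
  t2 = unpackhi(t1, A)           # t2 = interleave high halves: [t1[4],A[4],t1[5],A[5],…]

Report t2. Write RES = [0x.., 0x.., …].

  t0: 36 6c ef cd e4 f4 b3 f5
  t1: f5 36 b3 6c f4 ef e4 cd
  t2: f4 cd ef ef e4 6c cd 36

RES = [ 0xf4  0xcd  0xef  0xef  0xe4  0x6c  0xcd  0x36 ]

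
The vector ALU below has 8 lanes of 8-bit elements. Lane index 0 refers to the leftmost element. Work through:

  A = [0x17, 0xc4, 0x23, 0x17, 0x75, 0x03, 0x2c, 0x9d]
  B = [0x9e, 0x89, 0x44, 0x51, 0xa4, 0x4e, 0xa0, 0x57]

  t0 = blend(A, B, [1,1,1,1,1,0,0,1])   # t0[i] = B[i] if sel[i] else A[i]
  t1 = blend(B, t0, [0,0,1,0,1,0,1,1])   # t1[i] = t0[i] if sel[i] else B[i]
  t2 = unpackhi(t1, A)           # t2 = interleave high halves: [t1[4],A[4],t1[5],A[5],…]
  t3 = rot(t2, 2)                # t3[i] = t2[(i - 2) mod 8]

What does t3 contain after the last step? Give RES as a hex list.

RES = [ 0x57  0x9d  0xa4  0x75  0x4e  0x03  0x2c  0x2c ]

  t0: 9e 89 44 51 a4 03 2c 57
  t1: 9e 89 44 51 a4 4e 2c 57
  t2: a4 75 4e 03 2c 2c 57 9d
  t3: 57 9d a4 75 4e 03 2c 2c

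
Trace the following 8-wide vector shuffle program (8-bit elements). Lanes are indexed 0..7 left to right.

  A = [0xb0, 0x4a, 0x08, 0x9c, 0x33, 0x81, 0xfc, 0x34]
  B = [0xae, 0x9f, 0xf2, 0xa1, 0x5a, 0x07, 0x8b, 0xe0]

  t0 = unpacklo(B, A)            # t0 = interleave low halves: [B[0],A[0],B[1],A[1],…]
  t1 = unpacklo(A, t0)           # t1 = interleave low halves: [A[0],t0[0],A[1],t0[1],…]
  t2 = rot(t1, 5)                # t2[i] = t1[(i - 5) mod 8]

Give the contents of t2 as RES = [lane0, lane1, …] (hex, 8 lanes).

→ t0 |ae|b0|9f|4a|f2|08|a1|9c|
→ t1 |b0|ae|4a|b0|08|9f|9c|4a|
→ t2 |b0|08|9f|9c|4a|b0|ae|4a|

RES = [0xb0, 0x08, 0x9f, 0x9c, 0x4a, 0xb0, 0xae, 0x4a]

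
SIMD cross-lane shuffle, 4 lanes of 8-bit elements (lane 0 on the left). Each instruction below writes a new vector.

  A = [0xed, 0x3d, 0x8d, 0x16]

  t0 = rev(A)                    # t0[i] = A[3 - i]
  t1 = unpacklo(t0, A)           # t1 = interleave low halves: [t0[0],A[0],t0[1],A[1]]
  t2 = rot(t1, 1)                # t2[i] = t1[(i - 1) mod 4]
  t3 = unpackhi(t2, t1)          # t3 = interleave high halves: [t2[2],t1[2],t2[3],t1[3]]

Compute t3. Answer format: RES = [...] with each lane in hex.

t0 = [0x16, 0x8d, 0x3d, 0xed]
t1 = [0x16, 0xed, 0x8d, 0x3d]
t2 = [0x3d, 0x16, 0xed, 0x8d]
t3 = [0xed, 0x8d, 0x8d, 0x3d]

RES = [ 0xed  0x8d  0x8d  0x3d ]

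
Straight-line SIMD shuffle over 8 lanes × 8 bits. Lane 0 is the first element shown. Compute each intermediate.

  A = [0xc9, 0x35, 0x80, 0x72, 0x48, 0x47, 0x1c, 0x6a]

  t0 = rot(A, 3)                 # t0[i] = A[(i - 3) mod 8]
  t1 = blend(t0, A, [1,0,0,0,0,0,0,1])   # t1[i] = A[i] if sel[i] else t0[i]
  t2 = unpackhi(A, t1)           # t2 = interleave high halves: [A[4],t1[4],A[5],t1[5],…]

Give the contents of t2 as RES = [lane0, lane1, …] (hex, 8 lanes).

RES = [0x48, 0x35, 0x47, 0x80, 0x1c, 0x72, 0x6a, 0x6a]

  t0: 47 1c 6a c9 35 80 72 48
  t1: c9 1c 6a c9 35 80 72 6a
  t2: 48 35 47 80 1c 72 6a 6a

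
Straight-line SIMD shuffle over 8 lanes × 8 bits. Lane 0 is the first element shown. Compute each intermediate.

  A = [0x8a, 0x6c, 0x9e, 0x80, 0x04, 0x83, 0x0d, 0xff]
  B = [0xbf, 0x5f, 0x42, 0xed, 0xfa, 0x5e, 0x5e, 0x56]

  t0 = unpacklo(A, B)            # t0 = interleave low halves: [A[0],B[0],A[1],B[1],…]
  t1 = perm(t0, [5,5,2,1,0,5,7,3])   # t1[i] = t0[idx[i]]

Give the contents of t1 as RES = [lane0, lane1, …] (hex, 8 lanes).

  t0: 8a bf 6c 5f 9e 42 80 ed
  t1: 42 42 6c bf 8a 42 ed 5f

RES = [ 0x42  0x42  0x6c  0xbf  0x8a  0x42  0xed  0x5f ]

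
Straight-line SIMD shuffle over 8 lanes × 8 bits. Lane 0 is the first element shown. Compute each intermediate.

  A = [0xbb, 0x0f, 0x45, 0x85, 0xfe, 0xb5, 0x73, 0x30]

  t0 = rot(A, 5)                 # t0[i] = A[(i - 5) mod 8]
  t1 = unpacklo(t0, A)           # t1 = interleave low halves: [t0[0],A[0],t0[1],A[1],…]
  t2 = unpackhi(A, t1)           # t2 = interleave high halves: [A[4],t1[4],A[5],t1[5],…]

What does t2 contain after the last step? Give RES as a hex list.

RES = [0xfe, 0xb5, 0xb5, 0x45, 0x73, 0x73, 0x30, 0x85]

t0 = [0x85, 0xfe, 0xb5, 0x73, 0x30, 0xbb, 0x0f, 0x45]
t1 = [0x85, 0xbb, 0xfe, 0x0f, 0xb5, 0x45, 0x73, 0x85]
t2 = [0xfe, 0xb5, 0xb5, 0x45, 0x73, 0x73, 0x30, 0x85]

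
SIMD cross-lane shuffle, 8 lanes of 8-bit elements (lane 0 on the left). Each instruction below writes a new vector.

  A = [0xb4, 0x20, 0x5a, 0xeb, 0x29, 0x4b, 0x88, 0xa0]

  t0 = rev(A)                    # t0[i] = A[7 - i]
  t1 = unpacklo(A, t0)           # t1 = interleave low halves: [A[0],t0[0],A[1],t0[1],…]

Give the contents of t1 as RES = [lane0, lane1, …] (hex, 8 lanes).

t0 = [0xa0, 0x88, 0x4b, 0x29, 0xeb, 0x5a, 0x20, 0xb4]
t1 = [0xb4, 0xa0, 0x20, 0x88, 0x5a, 0x4b, 0xeb, 0x29]

RES = [ 0xb4  0xa0  0x20  0x88  0x5a  0x4b  0xeb  0x29 ]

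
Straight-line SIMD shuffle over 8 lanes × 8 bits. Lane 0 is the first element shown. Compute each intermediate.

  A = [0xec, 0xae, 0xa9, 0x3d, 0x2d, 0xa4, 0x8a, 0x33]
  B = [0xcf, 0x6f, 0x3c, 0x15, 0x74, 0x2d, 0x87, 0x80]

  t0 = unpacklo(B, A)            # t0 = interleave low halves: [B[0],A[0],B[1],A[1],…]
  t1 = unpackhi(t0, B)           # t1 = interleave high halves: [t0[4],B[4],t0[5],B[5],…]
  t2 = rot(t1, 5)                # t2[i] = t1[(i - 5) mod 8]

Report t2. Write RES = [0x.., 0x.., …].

RES = [0x2d, 0x15, 0x87, 0x3d, 0x80, 0x3c, 0x74, 0xa9]

t0 = [0xcf, 0xec, 0x6f, 0xae, 0x3c, 0xa9, 0x15, 0x3d]
t1 = [0x3c, 0x74, 0xa9, 0x2d, 0x15, 0x87, 0x3d, 0x80]
t2 = [0x2d, 0x15, 0x87, 0x3d, 0x80, 0x3c, 0x74, 0xa9]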